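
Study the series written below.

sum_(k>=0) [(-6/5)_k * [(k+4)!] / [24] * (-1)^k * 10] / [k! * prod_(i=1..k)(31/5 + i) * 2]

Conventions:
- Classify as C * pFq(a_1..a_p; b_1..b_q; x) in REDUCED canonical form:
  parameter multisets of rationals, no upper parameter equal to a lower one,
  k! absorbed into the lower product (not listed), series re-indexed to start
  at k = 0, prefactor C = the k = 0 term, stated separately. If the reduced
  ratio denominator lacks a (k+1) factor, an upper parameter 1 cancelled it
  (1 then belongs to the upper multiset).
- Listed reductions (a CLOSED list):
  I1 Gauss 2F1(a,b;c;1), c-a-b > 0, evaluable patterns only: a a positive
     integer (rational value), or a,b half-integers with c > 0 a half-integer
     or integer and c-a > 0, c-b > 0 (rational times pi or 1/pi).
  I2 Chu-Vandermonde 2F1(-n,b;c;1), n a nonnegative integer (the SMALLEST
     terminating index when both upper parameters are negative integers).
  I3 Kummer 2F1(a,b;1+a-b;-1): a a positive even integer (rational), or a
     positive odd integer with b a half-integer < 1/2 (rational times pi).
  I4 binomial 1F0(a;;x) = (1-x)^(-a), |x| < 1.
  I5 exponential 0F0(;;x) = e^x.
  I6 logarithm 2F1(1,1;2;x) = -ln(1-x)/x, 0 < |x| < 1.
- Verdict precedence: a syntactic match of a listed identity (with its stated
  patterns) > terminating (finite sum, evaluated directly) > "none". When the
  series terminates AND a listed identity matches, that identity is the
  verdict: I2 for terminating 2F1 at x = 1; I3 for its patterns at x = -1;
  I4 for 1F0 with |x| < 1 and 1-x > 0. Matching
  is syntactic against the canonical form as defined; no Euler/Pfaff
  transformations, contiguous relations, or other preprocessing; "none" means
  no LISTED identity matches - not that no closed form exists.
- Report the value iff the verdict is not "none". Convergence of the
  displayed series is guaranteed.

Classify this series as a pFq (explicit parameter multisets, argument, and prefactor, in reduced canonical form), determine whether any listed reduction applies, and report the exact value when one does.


Structural cue: from the first term 5: the factorial ratio (C = 5, x = -1) (k+a-1)!/(a-1)! is a rising factorial (a)_k.
Ratio: r(k) = (-1) * (k-6/5) (k+5) / [(k+36/5) (k+1)] - rational; roots negated = parameters, x = (-1), C = 5.

x = -1 here; the reduced form reads 2F1, upper {-6/5, 5}, lower {36/5}, C = 5. Verdict: none here - no I1-I6 shape fits x = -1 with lower {36/5}.


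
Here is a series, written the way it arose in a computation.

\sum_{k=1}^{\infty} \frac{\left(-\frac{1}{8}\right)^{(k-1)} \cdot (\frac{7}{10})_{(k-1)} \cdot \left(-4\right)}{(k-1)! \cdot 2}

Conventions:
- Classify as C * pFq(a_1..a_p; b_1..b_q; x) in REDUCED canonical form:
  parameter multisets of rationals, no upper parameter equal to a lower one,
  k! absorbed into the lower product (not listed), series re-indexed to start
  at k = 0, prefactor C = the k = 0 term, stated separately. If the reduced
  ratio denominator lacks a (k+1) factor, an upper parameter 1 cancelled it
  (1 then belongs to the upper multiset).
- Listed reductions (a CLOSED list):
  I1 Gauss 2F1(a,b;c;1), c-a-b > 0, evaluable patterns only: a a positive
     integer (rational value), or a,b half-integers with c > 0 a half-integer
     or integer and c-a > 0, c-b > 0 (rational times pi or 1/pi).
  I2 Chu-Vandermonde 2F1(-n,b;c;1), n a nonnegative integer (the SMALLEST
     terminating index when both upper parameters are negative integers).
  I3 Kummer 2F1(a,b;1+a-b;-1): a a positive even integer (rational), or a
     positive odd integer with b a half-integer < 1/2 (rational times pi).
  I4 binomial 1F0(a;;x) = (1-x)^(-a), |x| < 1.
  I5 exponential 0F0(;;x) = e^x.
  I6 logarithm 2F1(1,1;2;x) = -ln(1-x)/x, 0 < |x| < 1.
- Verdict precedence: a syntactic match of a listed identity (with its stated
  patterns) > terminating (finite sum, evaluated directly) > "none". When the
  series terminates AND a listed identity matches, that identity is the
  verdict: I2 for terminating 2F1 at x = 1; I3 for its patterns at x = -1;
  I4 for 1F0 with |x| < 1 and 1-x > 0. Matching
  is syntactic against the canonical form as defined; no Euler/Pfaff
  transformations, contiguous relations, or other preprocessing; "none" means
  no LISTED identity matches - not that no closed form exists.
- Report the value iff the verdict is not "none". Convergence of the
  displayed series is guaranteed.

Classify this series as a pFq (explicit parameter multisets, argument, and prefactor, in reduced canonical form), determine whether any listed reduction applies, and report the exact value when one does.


x = -\frac{1}{8} here; the reduced form reads 1F0, upper {\frac{7}{10}}, lower {-}, C = -2. Verdict: binomial (I4) fires (the 1F0 binomial series: exponent -7/10, x = -\frac{1}{8}). Sum: \left(-2\right) \cdot \left(\frac{9}{8}\right)^{-\frac{7}{10}}.

The tell: from the first term -2: the constant factors (C = -2) combine into one prefactor.
Step ratio: r(k) = -\frac{1}{8} * (k+\frac{7}{10}) / [(k+1)] ; factor over Q: parameters, x = -\frac{1}{8}, and C = -2.


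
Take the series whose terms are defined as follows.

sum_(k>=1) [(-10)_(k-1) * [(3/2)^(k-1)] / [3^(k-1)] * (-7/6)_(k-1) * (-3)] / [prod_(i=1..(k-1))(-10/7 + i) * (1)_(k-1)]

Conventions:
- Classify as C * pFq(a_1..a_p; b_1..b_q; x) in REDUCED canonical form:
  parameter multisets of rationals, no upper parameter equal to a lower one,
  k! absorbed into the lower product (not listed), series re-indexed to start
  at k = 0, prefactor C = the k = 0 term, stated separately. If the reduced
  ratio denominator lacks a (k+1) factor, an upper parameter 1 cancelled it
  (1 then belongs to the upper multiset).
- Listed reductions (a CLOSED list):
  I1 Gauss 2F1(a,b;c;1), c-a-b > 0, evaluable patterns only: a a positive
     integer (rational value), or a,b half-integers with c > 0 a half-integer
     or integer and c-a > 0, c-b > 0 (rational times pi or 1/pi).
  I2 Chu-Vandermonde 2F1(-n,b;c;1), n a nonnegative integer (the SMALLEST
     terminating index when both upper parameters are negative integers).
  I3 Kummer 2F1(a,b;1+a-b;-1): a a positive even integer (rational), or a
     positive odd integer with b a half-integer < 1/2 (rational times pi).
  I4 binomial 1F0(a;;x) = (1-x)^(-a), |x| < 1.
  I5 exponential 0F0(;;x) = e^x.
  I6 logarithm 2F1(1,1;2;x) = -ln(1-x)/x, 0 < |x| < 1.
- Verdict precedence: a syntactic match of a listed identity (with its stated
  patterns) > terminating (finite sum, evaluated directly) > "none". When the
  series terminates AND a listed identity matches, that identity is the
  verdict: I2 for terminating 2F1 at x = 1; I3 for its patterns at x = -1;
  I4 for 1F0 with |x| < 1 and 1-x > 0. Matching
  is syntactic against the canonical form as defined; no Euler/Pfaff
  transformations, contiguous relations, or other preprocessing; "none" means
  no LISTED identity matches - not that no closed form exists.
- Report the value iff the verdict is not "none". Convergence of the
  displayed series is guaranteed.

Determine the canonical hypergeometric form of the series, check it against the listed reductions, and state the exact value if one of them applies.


At argument 1/2: a 2F1 with upper {-10, -7/6}, lower {-3/7}, scaled by C = -3. Verdict: terminating - no listed pattern fits, but -10 in the upper list cuts the series at k = 10; direct evaluation. Hence: 20796146215640480860169/389232721712633610240.

Key observation: t_0 being -3, (1)_k (prefactor -3) is k! itself.
Ratio: r(k) = (1/2) * (k-10) (k-7/6) / [(k-3/7) (k+1)] - rational in k. x = (1/2); t_0 = -3; negate the roots.


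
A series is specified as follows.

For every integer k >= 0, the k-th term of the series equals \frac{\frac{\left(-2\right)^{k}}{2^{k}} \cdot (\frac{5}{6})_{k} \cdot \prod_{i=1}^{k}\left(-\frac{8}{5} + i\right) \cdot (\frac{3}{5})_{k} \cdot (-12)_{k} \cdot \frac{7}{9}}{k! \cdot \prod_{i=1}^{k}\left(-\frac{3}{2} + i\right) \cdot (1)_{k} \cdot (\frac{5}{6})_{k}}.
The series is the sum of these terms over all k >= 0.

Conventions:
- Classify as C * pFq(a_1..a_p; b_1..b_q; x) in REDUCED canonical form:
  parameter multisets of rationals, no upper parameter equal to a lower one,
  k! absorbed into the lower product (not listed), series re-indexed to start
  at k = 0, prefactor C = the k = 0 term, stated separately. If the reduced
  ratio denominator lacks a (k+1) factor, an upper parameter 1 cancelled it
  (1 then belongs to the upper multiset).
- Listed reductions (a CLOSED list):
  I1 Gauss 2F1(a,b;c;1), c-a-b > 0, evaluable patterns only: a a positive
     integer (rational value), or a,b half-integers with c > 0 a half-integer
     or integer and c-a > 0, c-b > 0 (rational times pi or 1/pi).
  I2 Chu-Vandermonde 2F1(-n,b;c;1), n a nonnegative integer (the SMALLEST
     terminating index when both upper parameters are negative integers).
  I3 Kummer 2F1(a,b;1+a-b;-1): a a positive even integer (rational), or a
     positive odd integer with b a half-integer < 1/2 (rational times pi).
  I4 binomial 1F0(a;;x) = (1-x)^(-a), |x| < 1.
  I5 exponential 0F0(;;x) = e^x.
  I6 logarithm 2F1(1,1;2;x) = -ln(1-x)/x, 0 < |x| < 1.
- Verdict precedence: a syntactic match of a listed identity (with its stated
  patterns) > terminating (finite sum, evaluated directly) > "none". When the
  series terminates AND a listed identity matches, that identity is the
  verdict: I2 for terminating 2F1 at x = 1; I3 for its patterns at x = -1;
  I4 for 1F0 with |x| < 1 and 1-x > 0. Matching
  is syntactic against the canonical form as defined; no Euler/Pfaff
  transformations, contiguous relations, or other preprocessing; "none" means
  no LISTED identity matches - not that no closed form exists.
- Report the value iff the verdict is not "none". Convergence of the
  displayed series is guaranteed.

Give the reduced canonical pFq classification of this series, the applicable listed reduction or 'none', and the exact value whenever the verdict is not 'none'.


Structural cue: x = -1 and the lower running product (C = 7/9) is a rising factorial.
Step ratio: r(k) = -1 * (k-12) (k-\frac{3}{5}) (k+\frac{3}{5}) / [(k-\frac{1}{2}) (k+1) (k+1)] - rational; roots negated = parameters, x = -1, C = \frac{7}{9}.

Prefactor \frac{7}{9}, argument -1: 3F2 with upper {-12, -\frac{3}{5}, \frac{3}{5}} over lower {-\frac{1}{2}, 1}. Verdict: terminating at k = 12: the factor (-12)_k kills every later term; summing the 13 survivors is exact. Value: \frac{292161526341637386743519}{335276126861572265625}.


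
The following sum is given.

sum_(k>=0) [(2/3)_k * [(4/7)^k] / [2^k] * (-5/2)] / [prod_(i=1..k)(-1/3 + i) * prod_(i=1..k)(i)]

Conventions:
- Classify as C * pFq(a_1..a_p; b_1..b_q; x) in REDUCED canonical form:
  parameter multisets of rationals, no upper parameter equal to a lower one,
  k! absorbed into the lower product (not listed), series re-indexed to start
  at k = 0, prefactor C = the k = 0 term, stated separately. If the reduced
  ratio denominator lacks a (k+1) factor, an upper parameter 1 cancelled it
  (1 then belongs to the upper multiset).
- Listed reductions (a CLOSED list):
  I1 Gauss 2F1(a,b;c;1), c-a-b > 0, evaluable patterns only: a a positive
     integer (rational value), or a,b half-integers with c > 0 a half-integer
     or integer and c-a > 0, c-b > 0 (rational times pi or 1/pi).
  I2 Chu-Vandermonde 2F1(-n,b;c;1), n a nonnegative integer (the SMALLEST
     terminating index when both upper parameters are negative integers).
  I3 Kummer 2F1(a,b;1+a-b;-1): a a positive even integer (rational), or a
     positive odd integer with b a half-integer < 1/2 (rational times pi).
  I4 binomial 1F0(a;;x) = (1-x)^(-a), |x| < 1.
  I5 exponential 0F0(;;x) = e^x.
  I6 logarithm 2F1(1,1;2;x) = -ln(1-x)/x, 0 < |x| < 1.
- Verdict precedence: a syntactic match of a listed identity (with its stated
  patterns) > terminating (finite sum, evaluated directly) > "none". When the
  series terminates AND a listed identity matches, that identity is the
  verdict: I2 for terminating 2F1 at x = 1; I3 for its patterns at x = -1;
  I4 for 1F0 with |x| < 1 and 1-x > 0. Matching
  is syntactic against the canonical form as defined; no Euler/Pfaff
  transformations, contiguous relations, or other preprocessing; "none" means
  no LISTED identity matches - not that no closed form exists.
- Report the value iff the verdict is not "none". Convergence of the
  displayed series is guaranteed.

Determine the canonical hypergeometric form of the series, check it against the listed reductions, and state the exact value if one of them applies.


This is -5/2 * 0F0(-; -; 2/7) in reduced canonical form. Verdict at x = 2/7: exponential (I5) matches (the 0F0 exponential series at x = 2/7). Exact value: (-5/2) * e^(2/7).

Key observation: t_0 = -5/2 here, and the two k-th powers (prefactor -5/2) combine into one argument.
Term ratio: r(k) = (2/7) * 1 / [(k+1)] ; factor over Q: parameters, x = (2/7), and C = -5/2.


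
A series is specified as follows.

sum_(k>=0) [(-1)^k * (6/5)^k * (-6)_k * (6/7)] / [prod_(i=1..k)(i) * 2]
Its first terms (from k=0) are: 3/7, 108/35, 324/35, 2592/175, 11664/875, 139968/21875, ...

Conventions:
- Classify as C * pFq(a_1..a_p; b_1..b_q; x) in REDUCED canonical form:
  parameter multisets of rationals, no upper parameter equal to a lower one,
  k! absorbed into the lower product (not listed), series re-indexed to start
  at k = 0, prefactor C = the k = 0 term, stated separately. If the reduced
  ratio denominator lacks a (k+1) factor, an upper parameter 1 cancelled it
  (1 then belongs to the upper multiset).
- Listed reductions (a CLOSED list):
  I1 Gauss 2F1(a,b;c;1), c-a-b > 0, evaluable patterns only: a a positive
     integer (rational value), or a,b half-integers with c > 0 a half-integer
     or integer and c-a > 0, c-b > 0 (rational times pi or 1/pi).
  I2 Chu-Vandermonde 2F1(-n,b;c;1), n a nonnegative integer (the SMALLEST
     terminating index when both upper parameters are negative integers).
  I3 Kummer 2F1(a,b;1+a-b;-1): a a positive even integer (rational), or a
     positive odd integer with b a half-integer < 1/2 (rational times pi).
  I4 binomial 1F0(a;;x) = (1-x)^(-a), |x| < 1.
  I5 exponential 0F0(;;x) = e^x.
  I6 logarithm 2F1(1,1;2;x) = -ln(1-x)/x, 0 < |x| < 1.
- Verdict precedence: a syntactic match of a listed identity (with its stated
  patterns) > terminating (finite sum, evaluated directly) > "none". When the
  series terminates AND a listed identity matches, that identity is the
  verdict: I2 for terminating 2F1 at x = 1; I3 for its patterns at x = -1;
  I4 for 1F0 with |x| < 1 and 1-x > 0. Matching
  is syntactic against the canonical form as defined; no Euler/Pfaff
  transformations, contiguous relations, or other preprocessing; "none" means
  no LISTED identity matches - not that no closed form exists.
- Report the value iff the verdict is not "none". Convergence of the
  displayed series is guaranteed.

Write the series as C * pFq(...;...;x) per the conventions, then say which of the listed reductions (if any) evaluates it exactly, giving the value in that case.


This is 3/7 * 1F0(-6; -; -6/5) in reduced canonical form. Verdict: terminating - the sum ends at index 6 because -6 is a negative integer; exact evaluation follows. Sum: 5314683/109375.

The tell: x = (-6/5) and the product of the first k integers (C = 3/7) is k!.
Ratio: r(k) = (-6/5) * (k-6) / [(k+1)] ; factor over Q: parameters, x = (-6/5), and C = 3/7.


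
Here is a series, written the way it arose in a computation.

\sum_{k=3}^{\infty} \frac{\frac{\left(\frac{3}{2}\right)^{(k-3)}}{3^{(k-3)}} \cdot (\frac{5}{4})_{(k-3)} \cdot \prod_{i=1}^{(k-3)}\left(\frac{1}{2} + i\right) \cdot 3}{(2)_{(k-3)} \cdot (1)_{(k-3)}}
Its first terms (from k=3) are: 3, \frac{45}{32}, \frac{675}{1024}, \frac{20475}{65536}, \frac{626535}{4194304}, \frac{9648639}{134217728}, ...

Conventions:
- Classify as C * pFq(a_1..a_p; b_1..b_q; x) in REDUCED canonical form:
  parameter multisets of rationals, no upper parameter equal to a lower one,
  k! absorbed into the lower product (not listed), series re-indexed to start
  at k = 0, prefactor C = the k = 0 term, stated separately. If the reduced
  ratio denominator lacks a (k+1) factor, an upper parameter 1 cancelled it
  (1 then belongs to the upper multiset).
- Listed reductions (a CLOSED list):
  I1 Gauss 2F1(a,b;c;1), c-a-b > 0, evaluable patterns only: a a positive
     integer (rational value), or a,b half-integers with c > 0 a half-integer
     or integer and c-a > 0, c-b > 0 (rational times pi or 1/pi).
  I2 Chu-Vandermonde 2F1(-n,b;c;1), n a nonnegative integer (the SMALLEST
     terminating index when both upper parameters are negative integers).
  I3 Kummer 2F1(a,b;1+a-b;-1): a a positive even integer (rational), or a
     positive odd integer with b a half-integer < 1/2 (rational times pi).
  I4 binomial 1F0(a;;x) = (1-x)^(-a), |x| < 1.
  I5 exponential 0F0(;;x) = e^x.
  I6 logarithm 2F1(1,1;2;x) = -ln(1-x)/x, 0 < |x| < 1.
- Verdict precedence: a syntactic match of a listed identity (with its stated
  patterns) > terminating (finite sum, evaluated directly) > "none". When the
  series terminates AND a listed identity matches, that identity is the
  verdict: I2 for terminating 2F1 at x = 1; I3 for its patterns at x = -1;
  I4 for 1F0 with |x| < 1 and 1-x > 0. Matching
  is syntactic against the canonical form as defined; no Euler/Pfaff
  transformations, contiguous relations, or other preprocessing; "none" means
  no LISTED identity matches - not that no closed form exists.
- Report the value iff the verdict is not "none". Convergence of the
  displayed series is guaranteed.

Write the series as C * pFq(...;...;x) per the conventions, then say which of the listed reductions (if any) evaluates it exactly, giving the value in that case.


The tell: with t_0 = 3, the running product (C = 3, x = 1/2) telescopes to a rising factorial.
Ratio: r(k) = \frac{1}{2} * (k+\frac{5}{4}) (k+\frac{3}{2}) / [(k+2) (k+1)] - rational in k. x = \frac{1}{2}; t_0 = 3; negate the roots.

Classification (C = 3): 2F1 with upper {\frac{5}{4}, \frac{3}{2}}, lower {2}, argument x = \frac{1}{2}. Verdict: none here - no I1-I6 shape fits x = \frac{1}{2} with lower {2}.


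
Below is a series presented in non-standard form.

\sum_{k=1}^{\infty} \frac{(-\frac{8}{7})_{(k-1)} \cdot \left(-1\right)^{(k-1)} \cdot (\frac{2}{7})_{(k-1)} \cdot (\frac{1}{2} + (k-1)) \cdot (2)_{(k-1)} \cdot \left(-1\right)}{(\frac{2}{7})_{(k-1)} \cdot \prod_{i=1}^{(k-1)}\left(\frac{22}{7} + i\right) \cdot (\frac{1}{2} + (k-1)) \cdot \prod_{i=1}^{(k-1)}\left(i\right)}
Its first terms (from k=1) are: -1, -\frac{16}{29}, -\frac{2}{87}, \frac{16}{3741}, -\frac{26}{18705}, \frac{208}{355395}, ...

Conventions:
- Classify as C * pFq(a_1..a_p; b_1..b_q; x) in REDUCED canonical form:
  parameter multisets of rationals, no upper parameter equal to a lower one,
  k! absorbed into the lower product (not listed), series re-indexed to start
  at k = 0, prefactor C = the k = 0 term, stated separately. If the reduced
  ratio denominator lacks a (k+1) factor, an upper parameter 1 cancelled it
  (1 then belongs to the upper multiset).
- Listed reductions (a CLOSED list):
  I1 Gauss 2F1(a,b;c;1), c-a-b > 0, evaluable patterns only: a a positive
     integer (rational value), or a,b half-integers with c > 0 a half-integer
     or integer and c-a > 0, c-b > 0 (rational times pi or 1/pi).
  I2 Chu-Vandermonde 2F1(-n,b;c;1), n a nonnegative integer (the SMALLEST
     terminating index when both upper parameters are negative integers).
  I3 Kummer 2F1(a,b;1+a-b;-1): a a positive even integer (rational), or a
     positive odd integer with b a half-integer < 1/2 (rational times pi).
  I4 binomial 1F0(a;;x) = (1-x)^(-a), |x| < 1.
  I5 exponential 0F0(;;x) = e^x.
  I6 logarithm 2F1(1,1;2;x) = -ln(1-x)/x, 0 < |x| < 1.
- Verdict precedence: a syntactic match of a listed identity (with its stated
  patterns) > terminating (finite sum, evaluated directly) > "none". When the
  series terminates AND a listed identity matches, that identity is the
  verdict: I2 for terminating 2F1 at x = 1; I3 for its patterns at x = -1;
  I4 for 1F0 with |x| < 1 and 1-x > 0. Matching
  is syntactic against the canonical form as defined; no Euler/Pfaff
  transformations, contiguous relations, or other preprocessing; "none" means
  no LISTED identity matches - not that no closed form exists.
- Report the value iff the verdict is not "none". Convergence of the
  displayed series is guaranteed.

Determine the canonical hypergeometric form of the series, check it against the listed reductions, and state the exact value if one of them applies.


Prefactor -1, argument -1: 2F1 with upper {-\frac{8}{7}, 2} over lower {\frac{29}{7}}. Verdict: the Kummer evaluation I3 applies (x = -1; c = \frac{29}{7} equals 1+a-b for upper {-\frac{8}{7}, 2}: listed pattern). Sum: -\frac{11}{7}.

The tell: x = -1 and the product of the first k integers (prefactor -1) is k!.
Consecutive-term ratio: r(k) = -1 * (k-\frac{8}{7}) (k+2) / [(k+\frac{29}{7}) (k+1)] - rational; roots negated = parameters, x = -1, C = -1.


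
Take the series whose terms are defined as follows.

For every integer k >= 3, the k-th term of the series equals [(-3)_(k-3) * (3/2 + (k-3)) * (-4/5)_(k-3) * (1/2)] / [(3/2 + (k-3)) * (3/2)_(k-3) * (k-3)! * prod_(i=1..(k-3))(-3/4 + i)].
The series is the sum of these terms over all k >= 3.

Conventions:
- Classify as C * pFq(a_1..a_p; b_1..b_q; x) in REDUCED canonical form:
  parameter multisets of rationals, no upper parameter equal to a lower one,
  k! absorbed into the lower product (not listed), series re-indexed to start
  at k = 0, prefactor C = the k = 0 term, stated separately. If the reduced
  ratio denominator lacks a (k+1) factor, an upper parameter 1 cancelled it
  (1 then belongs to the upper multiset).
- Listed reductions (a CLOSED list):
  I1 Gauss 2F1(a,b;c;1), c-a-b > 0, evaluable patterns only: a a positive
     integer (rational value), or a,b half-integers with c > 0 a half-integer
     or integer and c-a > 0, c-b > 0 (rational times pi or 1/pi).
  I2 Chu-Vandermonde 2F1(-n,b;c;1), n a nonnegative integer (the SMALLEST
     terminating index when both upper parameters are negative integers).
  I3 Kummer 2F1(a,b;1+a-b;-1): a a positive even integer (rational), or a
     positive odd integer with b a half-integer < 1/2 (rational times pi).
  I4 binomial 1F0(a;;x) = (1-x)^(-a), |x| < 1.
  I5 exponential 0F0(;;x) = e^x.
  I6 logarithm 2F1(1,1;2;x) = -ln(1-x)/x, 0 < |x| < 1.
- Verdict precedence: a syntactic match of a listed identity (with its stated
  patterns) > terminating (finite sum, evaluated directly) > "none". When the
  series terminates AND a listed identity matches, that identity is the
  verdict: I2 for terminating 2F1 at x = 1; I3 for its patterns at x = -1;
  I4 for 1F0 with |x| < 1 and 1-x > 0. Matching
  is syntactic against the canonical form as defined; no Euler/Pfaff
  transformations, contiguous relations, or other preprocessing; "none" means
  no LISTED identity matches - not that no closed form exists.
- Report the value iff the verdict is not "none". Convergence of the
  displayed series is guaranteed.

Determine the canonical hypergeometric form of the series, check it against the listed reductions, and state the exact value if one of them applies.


This is 1/2 * 2F2(-3, -4/5; 1/4, 3/2; 1) in reduced canonical form. Verdict: terminating. With -3 upstairs the series is a 4-term polynomial sum; evaluated term by term. Exact value: 1380331/393750.

First insight: from the first term 1/2: k + 3/2 divides numerator and denominator alike; prefactor 1/2 after cancelling.
Adjacent-term ratio: r(k) = 1 * (k-3) (k-4/5) / [(k+1/4) (k+3/2) (k+1)] - rational in k, leading ratio 1; with t_0 = 1/2, classification follows.


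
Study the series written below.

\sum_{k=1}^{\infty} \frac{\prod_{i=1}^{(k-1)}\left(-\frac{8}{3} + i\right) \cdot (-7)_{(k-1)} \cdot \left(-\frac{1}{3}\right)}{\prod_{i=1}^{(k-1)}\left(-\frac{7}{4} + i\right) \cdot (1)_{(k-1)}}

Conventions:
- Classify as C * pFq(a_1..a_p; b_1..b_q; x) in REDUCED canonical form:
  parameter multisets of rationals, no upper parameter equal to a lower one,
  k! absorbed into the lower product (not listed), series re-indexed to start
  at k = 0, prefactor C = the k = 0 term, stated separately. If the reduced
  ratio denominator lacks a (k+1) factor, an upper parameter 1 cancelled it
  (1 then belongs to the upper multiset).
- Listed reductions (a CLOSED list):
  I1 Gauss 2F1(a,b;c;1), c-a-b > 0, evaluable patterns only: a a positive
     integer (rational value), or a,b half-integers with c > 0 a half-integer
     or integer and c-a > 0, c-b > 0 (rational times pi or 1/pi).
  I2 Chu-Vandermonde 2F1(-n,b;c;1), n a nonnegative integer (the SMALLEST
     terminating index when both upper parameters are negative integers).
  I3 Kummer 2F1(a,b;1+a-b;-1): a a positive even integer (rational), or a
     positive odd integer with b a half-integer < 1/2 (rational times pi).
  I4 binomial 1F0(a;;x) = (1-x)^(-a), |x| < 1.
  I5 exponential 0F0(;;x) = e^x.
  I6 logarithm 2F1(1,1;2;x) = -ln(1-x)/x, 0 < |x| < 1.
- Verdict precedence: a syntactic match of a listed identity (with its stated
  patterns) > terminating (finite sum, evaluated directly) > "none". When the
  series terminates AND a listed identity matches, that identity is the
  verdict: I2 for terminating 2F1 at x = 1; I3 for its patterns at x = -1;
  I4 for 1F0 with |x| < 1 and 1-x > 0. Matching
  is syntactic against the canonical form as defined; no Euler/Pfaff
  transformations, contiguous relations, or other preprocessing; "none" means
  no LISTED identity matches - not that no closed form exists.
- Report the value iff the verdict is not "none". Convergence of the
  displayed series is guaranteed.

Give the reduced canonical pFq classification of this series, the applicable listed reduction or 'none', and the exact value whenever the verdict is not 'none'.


Classification (C = -\frac{1}{3}): 2F1 with upper {-7, -\frac{5}{3}}, lower {-\frac{3}{4}}, argument x = 1. Verdict (x = 1): the Chu-Vandermonde identity I2 applies (terminating 2F1 at x = 1 with n = 7, b = -5/3, c = -\frac{3}{4}). Its exact value is \frac{4134346117}{117448461}.

First insight: from the first term -\frac{1}{3}: the lower running product (C = -1/3, x = 1) is a rising factorial.
Term ratio: r(k) = 1 * (k-7) (k-\frac{5}{3}) / [(k-\frac{3}{4}) (k+1)] - rational; roots negated = parameters, x = 1, C = -\frac{1}{3}.


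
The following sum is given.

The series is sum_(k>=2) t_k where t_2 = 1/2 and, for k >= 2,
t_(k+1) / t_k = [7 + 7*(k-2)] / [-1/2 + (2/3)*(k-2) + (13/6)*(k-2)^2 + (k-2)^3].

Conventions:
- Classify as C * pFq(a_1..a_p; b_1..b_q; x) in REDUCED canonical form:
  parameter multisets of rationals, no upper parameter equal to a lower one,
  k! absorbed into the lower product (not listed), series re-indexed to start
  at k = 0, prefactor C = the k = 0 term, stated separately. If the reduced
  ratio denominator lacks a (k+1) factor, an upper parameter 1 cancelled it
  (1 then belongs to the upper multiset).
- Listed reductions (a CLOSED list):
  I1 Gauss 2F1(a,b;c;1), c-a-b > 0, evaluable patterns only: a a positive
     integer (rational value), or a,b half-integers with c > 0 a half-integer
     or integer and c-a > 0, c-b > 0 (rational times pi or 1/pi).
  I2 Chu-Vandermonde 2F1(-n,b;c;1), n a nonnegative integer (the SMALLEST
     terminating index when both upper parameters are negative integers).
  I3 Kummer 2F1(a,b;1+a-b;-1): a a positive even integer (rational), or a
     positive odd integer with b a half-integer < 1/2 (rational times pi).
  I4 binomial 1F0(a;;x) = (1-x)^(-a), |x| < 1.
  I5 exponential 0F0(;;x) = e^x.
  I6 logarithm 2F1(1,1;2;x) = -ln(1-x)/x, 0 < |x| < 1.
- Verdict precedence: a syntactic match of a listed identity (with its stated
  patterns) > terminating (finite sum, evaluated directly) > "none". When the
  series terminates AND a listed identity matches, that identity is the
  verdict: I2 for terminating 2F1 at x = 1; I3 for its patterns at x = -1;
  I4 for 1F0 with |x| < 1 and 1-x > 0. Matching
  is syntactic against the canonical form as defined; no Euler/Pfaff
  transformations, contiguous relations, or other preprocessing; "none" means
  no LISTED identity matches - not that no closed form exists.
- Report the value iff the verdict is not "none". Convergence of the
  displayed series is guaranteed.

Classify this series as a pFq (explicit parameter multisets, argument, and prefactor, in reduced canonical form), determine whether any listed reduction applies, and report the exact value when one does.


Canonical form: C = 1/2 times 1F2 with upper {1}, lower {-1/3, 3/2}, x = 7. Verdict: no listed reduction: x = 7 and upper {1} fail every I1-I6 pattern.

Structural cue: from the first term 1/2: roots of the ratio polynomials (C = 1/2) are the negated parameters.
Ratio: r(k) = 7 * (k+1) / [(k-1/3) (k+3/2) (k+1)] - rational in k. x = 7; t_0 = 1/2; negate the roots.


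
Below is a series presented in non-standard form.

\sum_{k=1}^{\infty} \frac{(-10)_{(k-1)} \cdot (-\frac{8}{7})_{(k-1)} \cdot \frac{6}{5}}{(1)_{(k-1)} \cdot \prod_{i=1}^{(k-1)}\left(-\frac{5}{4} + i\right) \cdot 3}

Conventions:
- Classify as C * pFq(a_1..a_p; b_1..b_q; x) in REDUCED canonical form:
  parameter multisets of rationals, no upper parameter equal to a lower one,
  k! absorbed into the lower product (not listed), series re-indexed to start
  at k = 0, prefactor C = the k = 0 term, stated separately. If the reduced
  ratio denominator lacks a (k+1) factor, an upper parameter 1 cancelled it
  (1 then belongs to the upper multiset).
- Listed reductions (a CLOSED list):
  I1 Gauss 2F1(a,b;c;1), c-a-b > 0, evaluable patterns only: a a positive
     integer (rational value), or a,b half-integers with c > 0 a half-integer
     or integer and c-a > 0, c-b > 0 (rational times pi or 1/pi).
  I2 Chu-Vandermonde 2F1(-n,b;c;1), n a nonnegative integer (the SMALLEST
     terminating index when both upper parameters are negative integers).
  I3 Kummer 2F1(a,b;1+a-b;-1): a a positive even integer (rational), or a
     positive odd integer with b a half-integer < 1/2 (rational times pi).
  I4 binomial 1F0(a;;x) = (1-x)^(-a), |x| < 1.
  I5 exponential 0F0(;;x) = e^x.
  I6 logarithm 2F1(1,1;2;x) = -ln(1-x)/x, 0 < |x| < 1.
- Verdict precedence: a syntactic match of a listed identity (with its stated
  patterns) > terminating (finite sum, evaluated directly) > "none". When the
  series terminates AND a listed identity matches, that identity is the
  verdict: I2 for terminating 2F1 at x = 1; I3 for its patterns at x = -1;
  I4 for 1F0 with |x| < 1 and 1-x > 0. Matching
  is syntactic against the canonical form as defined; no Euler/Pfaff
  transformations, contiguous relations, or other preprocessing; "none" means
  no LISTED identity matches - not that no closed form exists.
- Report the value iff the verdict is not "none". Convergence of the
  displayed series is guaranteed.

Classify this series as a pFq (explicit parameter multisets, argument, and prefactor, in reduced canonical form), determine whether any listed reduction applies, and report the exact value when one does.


Canonical form: C = \frac{2}{5} times 2F1 with upper {-10, -\frac{8}{7}}, lower {-\frac{1}{4}}, x = 1. Verdict: the Chu-Vandermonde identity I2 fires (terminating 2F1 at x = 1 with n = 10, b = -8/7, c = -\frac{1}{4}). Hence: -\frac{4656736124779362}{187507917711947}.

Key step: with t_0 = \frac{2}{5}, the constant factors (C = 2/5) combine into one prefactor.
Term ratio: r(k) = 1 * (k-10) (k-\frac{8}{7}) / [(k-\frac{1}{4}) (k+1)] - rational in k, leading ratio 1; with t_0 = \frac{2}{5}, classification follows.


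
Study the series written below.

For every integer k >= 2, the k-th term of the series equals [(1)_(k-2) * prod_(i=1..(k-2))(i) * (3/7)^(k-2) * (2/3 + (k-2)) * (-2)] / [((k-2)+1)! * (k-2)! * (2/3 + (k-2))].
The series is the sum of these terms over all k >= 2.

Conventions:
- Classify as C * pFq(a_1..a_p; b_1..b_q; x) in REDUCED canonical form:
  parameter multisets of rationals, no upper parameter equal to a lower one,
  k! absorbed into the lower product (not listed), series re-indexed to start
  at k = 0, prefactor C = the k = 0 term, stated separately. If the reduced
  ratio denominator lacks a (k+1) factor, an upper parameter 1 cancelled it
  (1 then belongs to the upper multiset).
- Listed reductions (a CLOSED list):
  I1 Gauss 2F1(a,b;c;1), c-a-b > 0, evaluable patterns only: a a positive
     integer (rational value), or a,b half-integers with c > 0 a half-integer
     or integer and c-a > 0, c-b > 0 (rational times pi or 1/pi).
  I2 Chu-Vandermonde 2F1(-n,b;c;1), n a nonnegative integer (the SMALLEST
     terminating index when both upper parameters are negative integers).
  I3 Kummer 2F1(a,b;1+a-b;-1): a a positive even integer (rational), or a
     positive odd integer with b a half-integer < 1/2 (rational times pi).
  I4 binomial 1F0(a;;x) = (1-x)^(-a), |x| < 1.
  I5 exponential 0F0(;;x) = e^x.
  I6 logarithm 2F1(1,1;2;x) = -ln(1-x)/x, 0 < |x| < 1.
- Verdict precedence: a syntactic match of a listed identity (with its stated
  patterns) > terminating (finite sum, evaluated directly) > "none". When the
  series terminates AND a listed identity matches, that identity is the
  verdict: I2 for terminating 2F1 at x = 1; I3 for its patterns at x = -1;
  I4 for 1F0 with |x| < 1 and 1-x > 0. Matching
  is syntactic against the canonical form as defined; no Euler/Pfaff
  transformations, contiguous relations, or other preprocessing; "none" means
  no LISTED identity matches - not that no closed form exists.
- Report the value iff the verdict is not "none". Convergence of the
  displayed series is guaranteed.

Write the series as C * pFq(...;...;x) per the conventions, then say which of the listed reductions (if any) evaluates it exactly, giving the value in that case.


Key observation: t_0 being -2, the denominator's factorial ratio (prefactor -2) is a lower Pochhammer.
Step ratio: r(k) = (3/7) * (k+1) (k+1) / [(k+2) (k+1)] - poly over poly, x = (3/7) from leading terms; C = -2 at k = 0.

Classification (C = -2): 2F1 with upper {1, 1}, lower {2}, argument x = 3/7. Verdict (x = 3/7): the I6 logarithm reduction applies (the logarithm: parameters (1,1;2), x = 3/7). Hence: (14/3) * ln(4/7).


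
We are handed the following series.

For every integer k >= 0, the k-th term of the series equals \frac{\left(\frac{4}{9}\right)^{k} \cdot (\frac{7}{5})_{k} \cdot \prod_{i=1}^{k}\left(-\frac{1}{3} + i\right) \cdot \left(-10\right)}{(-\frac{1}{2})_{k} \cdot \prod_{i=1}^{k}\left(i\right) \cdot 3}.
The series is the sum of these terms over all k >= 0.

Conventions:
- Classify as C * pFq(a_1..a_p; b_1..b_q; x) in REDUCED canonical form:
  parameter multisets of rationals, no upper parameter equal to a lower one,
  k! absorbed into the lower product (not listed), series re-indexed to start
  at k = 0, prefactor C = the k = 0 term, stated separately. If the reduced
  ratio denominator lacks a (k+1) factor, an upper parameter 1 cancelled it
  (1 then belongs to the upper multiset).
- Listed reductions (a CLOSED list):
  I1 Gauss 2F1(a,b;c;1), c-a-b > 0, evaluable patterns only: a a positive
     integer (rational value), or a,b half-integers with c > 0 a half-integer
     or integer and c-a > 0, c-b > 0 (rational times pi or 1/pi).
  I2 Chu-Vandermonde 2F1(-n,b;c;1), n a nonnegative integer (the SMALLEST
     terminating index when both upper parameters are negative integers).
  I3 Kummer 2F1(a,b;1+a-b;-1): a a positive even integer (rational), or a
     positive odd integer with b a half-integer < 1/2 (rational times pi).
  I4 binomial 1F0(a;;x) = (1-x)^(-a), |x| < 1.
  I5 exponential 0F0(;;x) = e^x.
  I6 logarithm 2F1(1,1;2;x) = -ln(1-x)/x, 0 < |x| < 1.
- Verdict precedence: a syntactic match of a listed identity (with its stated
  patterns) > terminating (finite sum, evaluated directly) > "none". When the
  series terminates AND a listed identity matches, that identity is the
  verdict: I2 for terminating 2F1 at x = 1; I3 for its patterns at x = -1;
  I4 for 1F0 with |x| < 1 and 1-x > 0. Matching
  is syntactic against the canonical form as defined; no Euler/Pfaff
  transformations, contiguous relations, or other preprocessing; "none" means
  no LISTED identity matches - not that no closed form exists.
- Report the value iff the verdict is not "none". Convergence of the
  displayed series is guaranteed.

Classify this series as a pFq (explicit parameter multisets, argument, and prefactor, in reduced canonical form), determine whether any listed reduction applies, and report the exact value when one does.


The series (x = \frac{4}{9}) is 2F1: upper {\frac{2}{3}, \frac{7}{5}}, lower {-\frac{1}{2}}, prefactor -\frac{10}{3}. Verdict: none - this 2F1 at x = \frac{4}{9} matches no listed pattern, and upper {\frac{2}{3}, \frac{7}{5}} holds no stopper.

The tell: t_0 being -\frac{10}{3}, the product of the first k integers (C = -10/3, x = 4/9) is k!.
Adjacent-term ratio: r(k) = \frac{4}{9} * (k+\frac{2}{3}) (k+\frac{7}{5}) / [(k-\frac{1}{2}) (k+1)] ; factor over Q: parameters, x = \frac{4}{9}, and C = -\frac{10}{3}.


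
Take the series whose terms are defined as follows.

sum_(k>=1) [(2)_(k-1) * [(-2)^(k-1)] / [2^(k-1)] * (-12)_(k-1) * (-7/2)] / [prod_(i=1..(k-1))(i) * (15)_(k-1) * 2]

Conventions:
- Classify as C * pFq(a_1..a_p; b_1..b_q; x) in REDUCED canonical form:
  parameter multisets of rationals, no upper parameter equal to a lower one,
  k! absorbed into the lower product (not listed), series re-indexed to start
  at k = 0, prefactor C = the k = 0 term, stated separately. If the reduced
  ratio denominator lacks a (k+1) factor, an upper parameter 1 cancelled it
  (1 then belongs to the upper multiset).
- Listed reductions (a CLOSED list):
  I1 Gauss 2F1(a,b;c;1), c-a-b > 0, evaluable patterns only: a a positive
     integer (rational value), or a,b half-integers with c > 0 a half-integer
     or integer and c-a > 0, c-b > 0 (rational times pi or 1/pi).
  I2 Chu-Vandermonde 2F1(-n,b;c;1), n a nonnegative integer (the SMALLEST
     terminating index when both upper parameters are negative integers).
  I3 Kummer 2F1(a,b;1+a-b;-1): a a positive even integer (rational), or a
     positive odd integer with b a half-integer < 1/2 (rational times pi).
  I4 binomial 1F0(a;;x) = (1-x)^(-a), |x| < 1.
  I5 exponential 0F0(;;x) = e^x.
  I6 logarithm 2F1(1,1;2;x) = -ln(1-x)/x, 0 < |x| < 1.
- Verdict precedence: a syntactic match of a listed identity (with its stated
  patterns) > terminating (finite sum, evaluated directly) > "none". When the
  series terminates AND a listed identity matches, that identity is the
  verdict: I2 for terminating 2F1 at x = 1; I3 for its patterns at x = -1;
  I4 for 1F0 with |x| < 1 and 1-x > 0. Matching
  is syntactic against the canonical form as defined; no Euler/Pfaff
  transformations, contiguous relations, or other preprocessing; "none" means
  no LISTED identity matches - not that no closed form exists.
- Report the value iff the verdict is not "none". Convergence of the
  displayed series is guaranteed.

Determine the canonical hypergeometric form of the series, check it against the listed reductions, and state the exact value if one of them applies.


The tell: t_0 being -7/4, the two k-th powers (C = -7/4) combine into one argument.
Step ratio: r(k) = (-1) * (k-12) (k+2) / [(k+15) (k+1)] - poly over poly, x = (-1) from leading terms; C = -7/4 at k = 0.

With C = -7/4: the canonical form is 2F1(-12, 2; 15; -1). Verdict: this is Kummer's theorem (I3) (x = -1; c = 15 equals 1+a-b for upper {-12, 2}: listed pattern). Hence: -49/4.


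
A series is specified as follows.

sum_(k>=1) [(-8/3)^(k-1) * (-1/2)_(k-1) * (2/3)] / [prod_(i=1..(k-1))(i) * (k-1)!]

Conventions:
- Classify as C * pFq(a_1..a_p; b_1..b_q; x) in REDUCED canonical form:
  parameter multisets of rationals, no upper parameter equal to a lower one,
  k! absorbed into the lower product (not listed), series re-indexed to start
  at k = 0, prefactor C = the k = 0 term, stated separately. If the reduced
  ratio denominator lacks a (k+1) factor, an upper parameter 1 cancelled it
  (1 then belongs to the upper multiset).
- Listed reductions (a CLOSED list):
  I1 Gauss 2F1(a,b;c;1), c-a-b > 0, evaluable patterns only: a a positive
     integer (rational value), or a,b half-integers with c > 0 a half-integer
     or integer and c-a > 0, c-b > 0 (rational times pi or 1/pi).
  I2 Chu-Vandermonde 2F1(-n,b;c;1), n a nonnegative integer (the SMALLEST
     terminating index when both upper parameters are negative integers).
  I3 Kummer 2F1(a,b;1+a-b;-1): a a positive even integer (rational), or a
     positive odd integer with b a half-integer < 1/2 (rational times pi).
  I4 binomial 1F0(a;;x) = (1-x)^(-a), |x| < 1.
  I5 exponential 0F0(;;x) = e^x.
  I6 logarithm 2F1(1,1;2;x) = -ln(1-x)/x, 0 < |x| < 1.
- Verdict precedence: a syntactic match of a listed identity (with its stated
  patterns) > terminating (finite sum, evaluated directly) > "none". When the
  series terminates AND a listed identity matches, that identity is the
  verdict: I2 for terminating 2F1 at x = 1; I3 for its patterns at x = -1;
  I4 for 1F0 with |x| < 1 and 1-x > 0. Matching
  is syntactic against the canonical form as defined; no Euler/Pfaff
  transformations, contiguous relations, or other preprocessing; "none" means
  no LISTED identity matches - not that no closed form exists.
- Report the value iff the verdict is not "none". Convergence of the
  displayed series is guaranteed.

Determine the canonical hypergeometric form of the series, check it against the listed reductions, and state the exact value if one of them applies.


With C = 2/3: the canonical form is 1F1(-1/2; 1; -8/3). Verdict: no listed reduction: x = -8/3 and upper {-1/2} fail every I1-I6 pattern.

Key observation: x = (-8/3) and the product of the first k integers (prefactor 2/3) is k!.
Consecutive-term ratio: r(k) = (-8/3) * (k-1/2) / [(k+1) (k+1)] - rational; roots negated = parameters, x = (-8/3), C = 2/3.
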